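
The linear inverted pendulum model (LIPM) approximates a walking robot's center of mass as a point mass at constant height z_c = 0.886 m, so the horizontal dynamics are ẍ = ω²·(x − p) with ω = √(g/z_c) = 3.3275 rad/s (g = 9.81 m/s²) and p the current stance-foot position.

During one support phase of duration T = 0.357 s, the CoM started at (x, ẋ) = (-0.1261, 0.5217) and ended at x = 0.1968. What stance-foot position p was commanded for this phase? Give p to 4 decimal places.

ωT = 3.3275·0.357 = 1.187917; cosh(ωT) = 1.792549, sinh(ωT) = 1.487694
x(T) = p + (x₀−p)·cosh(ωT) + (ẋ₀/ω)·sinh(ωT) ⇒ p·(1 − cosh) = x(T) − x₀·cosh − (ẋ₀/ω)·sinh
numerator   = 0.1968 − (-0.1261)·1.792549 − (0.5217/3.3275)·1.487694 = 0.189593
denominator = 1 − 1.792549 = -0.792549
p = 0.189593 / -0.792549 = -0.2392

p = -0.2392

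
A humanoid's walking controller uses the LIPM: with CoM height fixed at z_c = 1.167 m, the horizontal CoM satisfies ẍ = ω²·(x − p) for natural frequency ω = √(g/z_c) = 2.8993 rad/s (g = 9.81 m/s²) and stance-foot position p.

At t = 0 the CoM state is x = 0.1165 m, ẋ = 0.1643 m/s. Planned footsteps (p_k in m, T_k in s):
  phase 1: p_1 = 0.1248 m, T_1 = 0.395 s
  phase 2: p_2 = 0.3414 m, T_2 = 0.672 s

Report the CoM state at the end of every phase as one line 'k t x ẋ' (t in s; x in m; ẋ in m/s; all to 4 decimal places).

1 0.3950 0.1905 0.2504
2 1.0670 0.0980 -0.6078

phase 1: p=0.1248, T=0.395, ωT=1.145224, cosh=1.730648, sinh=1.412495; start (x,ẋ)=(0.116500, 0.164300) → end (x,ẋ)=(0.190480, 0.250355)
phase 2: p=0.3414, T=0.672, ωT=1.948330, cosh=3.579734, sinh=3.437222; start (x,ẋ)=(0.190480, 0.250355) → end (x,ẋ)=(0.097952, -0.607794)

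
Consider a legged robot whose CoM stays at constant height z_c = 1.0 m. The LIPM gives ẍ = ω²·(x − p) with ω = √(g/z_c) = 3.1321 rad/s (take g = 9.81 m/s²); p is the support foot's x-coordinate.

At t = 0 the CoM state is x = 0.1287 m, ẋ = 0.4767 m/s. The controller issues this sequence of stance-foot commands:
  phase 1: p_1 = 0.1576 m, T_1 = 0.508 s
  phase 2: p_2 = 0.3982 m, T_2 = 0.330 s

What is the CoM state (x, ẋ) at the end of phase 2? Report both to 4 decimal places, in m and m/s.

phase 1: p=0.1576, T=0.508, ωT=1.591107, cosh=2.556440, sinh=2.352740; start (x,ẋ)=(0.128700, 0.476700) → end (x,ẋ)=(0.441802, 1.005690)
phase 2: p=0.3982, T=0.330, ωT=1.033593, cosh=1.583437, sinh=1.227711; start (x,ẋ)=(0.441802, 1.005690) → end (x,ẋ)=(0.861448, 1.760110)

x = 0.8614, ẋ = 1.7601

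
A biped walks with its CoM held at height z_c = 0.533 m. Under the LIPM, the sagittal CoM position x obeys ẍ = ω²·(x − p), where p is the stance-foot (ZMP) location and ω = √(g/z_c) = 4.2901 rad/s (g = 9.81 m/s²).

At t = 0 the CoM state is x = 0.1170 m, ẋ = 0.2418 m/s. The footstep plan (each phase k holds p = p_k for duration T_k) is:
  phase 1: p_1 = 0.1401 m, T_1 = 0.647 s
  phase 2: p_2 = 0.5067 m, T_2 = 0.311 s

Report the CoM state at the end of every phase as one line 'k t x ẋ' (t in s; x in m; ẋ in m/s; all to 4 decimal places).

phase 1: p=0.1401, T=0.647, ωT=2.775695, cosh=8.056040, sinh=7.993733; start (x,ẋ)=(0.117000, 0.241800) → end (x,ẋ)=(0.404551, 1.155761)
phase 2: p=0.5067, T=0.311, ωT=1.334221, cosh=2.030200, sinh=1.766837; start (x,ẋ)=(0.404551, 1.155761) → end (x,ẋ)=(0.775306, 1.572145)

1 0.6470 0.4046 1.1558
2 0.9580 0.7753 1.5721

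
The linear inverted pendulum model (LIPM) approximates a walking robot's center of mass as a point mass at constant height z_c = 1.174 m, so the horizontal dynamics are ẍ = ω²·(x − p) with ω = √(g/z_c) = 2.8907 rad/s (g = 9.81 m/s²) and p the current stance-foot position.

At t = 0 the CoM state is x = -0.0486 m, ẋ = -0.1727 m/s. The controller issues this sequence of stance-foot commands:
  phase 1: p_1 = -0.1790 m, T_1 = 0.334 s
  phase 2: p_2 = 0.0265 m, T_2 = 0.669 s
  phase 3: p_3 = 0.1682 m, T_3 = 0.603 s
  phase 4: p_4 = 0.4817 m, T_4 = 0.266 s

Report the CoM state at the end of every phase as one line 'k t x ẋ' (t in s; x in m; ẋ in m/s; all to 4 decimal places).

phase 1: p=-0.1790, T=0.334, ωT=0.965494, cosh=1.503440, sinh=1.122644; start (x,ẋ)=(-0.048600, -0.172700) → end (x,ẋ)=(-0.050022, 0.163534)
phase 2: p=0.0265, T=0.669, ωT=1.933878, cosh=3.530434, sinh=3.385848; start (x,ẋ)=(-0.050022, 0.163534) → end (x,ẋ)=(-0.052110, -0.171611)
phase 3: p=0.1682, T=0.603, ωT=1.743092, cosh=2.944983, sinh=2.770004; start (x,ẋ)=(-0.052110, -0.171611) → end (x,ẋ)=(-0.645056, -2.269473)
phase 4: p=0.4817, T=0.266, ωT=0.768926, cosh=1.310479, sinh=0.846969; start (x,ẋ)=(-0.645056, -2.269473) → end (x,ẋ)=(-1.659842, -5.732772)

1 0.3340 -0.0500 0.1635
2 1.0030 -0.0521 -0.1716
3 1.6060 -0.6451 -2.2695
4 1.8720 -1.6598 -5.7328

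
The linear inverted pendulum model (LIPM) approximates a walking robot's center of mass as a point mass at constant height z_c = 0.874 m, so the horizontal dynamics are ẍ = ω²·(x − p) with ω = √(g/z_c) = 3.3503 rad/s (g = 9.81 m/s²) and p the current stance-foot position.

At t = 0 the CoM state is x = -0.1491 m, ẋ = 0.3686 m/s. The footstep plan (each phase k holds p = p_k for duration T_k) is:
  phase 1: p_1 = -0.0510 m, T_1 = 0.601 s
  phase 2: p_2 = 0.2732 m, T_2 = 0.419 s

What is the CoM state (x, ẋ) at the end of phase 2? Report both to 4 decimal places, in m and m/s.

x = -0.2482, ẋ = -1.4570

phase 1: p=-0.0510, T=0.601, ωT=2.013530, cosh=3.811614, sinh=3.678098; start (x,ẋ)=(-0.149100, 0.368600) → end (x,ẋ)=(-0.020255, 0.196101)
phase 2: p=0.2732, T=0.419, ωT=1.403776, cosh=2.158104, sinh=1.912436; start (x,ẋ)=(-0.020255, 0.196101) → end (x,ẋ)=(-0.248167, -1.457029)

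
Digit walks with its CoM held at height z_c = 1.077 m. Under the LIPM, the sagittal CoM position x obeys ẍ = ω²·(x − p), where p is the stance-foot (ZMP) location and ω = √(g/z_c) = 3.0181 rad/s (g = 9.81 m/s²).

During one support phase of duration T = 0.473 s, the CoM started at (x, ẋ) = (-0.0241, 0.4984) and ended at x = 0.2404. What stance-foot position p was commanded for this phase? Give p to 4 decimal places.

p = 0.0256

ωT = 3.0181·0.473 = 1.427561; cosh(ωT) = 2.204207, sinh(ωT) = 1.964314
x(T) = p + (x₀−p)·cosh(ωT) + (ẋ₀/ω)·sinh(ωT) ⇒ p·(1 − cosh) = x(T) − x₀·cosh − (ẋ₀/ω)·sinh
numerator   = 0.2404 − (-0.0241)·2.204207 − (0.4984/3.0181)·1.964314 = -0.030860
denominator = 1 − 2.204207 = -1.204207
p = -0.030860 / -1.204207 = 0.0256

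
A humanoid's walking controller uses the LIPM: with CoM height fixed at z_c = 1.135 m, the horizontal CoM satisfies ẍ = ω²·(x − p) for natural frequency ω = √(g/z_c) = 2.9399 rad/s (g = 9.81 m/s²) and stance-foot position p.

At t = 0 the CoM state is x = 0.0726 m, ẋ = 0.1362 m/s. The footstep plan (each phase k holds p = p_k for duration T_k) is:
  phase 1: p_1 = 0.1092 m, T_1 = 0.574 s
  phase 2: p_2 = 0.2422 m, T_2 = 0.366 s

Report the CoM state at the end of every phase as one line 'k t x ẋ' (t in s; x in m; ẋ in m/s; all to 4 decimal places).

1 0.5740 0.1278 0.0999
2 0.9400 0.0990 -0.2723

phase 1: p=0.1092, T=0.574, ωT=1.687503, cosh=2.795472, sinh=2.610491; start (x,ẋ)=(0.072600, 0.136200) → end (x,ẋ)=(0.127825, 0.099854)
phase 2: p=0.2422, T=0.366, ωT=1.076003, cosh=1.636945, sinh=1.295989; start (x,ẋ)=(0.127825, 0.099854) → end (x,ẋ)=(0.098992, -0.272324)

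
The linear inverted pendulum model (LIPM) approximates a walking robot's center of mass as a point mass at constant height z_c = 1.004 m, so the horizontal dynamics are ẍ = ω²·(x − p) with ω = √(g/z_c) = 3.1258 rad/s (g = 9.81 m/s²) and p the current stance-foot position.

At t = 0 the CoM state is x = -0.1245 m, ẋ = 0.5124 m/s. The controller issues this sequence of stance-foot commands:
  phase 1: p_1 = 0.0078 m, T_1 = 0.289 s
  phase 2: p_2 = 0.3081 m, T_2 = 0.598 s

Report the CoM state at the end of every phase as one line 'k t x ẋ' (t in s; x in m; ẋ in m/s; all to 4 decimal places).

1 0.2890 -0.0132 0.3096
2 0.8870 -0.4448 -2.1507

phase 1: p=0.0078, T=0.289, ωT=0.903356, cosh=1.436540, sinh=1.031332; start (x,ẋ)=(-0.124500, 0.512400) → end (x,ẋ)=(-0.013192, 0.309582)
phase 2: p=0.3081, T=0.598, ωT=1.869228, cosh=3.318767, sinh=3.164525; start (x,ẋ)=(-0.013192, 0.309582) → end (x,ẋ)=(-0.444776, -2.150683)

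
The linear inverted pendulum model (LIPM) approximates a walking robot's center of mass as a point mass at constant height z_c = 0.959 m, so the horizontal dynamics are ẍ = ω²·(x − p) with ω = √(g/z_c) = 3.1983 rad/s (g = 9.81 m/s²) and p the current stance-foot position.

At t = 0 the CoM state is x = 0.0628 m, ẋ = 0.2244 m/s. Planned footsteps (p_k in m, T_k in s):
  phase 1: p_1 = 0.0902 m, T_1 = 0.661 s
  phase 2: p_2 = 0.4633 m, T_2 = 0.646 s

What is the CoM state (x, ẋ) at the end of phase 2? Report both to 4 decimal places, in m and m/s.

phase 1: p=0.0902, T=0.661, ωT=2.114076, cosh=4.201338, sinh=4.080594; start (x,ẋ)=(0.062800, 0.224400) → end (x,ẋ)=(0.261387, 0.585184)
phase 2: p=0.4633, T=0.646, ωT=2.066102, cosh=4.010335, sinh=3.883656; start (x,ẋ)=(0.261387, 0.585184) → end (x,ẋ)=(0.364143, -0.161197)

x = 0.3641, ẋ = -0.1612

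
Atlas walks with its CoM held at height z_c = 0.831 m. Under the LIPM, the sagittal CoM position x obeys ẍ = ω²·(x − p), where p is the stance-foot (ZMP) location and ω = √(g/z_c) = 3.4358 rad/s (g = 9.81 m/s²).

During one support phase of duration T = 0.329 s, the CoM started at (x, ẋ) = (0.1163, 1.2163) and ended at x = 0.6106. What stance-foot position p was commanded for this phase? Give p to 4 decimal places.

p = 0.1116

ωT = 3.4358·0.329 = 1.130378; cosh(ωT) = 1.709869, sinh(ωT) = 1.386958
x(T) = p + (x₀−p)·cosh(ωT) + (ẋ₀/ω)·sinh(ωT) ⇒ p·(1 − cosh) = x(T) − x₀·cosh − (ẋ₀/ω)·sinh
numerator   = 0.6106 − (0.1163)·1.709869 − (1.2163/3.4358)·1.386958 = -0.079252
denominator = 1 − 1.709869 = -0.709869
p = -0.079252 / -0.709869 = 0.1116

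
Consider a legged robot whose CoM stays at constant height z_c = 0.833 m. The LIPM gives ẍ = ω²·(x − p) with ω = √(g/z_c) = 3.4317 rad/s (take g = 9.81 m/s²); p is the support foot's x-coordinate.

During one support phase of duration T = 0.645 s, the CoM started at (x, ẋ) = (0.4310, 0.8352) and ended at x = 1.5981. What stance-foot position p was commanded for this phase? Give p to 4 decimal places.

p = 0.4125

ωT = 3.4317·0.645 = 2.213447; cosh(ωT) = 4.628256, sinh(ωT) = 4.518932
x(T) = p + (x₀−p)·cosh(ωT) + (ẋ₀/ω)·sinh(ωT) ⇒ p·(1 − cosh) = x(T) − x₀·cosh − (ẋ₀/ω)·sinh
numerator   = 1.5981 − (0.4310)·4.628256 − (0.8352/3.4317)·4.518932 = -1.496486
denominator = 1 − 4.628256 = -3.628256
p = -1.496486 / -3.628256 = 0.4125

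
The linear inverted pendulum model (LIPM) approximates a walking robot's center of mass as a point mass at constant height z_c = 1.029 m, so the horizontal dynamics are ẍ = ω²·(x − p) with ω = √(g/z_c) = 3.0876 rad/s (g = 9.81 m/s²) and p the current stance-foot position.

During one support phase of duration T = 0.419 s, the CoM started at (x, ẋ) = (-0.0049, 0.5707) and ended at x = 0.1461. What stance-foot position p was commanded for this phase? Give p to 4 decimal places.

ωT = 3.0876·0.419 = 1.293704; cosh(ωT) = 1.960261, sinh(ωT) = 1.686008
x(T) = p + (x₀−p)·cosh(ωT) + (ẋ₀/ω)·sinh(ωT) ⇒ p·(1 − cosh) = x(T) − x₀·cosh − (ẋ₀/ω)·sinh
numerator   = 0.1461 − (-0.0049)·1.960261 − (0.5707/3.0876)·1.686008 = -0.155930
denominator = 1 − 1.960261 = -0.960261
p = -0.155930 / -0.960261 = 0.1624

p = 0.1624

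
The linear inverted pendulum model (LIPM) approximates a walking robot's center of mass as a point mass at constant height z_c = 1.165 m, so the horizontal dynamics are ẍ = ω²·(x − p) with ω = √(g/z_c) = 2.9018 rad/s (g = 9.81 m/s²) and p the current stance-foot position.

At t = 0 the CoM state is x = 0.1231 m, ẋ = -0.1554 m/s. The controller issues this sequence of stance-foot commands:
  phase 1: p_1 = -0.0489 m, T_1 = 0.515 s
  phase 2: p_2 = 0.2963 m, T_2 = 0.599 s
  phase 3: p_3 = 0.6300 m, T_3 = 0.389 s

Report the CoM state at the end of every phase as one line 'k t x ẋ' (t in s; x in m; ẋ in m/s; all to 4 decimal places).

1 0.5150 0.2404 0.6925
2 1.1140 0.7899 1.5826
3 1.5030 1.6580 3.3448

phase 1: p=-0.0489, T=0.515, ωT=1.494427, cosh=2.340580, sinh=2.116202; start (x,ẋ)=(0.123100, -0.155400) → end (x,ẋ)=(0.240351, 0.692491)
phase 2: p=0.2963, T=0.599, ωT=1.738178, cosh=2.931407, sinh=2.755566; start (x,ẋ)=(0.240351, 0.692491) → end (x,ẋ)=(0.789884, 1.582597)
phase 3: p=0.6300, T=0.389, ωT=1.128800, cosh=1.707683, sinh=1.384262; start (x,ẋ)=(0.789884, 1.582597) → end (x,ẋ)=(1.657985, 3.344802)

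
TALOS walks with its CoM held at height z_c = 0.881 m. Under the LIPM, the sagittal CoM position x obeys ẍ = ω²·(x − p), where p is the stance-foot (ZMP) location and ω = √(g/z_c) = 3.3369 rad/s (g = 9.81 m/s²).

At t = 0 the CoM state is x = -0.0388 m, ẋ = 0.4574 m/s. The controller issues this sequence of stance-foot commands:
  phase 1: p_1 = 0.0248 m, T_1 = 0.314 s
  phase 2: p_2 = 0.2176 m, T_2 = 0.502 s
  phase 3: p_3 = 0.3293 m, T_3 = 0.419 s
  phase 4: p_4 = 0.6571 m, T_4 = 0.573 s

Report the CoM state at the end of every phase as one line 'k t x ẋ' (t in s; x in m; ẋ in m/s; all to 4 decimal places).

1 0.3140 0.0944 0.4670
2 0.8160 0.2375 0.2310
3 1.2350 0.2638 -0.0859
4 1.8080 -0.7880 -4.6407

phase 1: p=0.0248, T=0.314, ωT=1.047787, cosh=1.601023, sinh=1.250310; start (x,ẋ)=(-0.038800, 0.457400) → end (x,ẋ)=(0.094359, 0.466959)
phase 2: p=0.2176, T=0.502, ωT=1.675124, cosh=2.763371, sinh=2.576086; start (x,ẋ)=(0.094359, 0.466959) → end (x,ẋ)=(0.237532, 0.230984)
phase 3: p=0.3293, T=0.419, ωT=1.398161, cosh=2.147400, sinh=1.900349; start (x,ẋ)=(0.237532, 0.230984) → end (x,ẋ)=(0.263780, -0.085915)
phase 4: p=0.6571, T=0.573, ωT=1.912044, cosh=3.457341, sinh=3.309563; start (x,ẋ)=(0.263780, -0.085915) → end (x,ẋ)=(-0.787951, -4.640733)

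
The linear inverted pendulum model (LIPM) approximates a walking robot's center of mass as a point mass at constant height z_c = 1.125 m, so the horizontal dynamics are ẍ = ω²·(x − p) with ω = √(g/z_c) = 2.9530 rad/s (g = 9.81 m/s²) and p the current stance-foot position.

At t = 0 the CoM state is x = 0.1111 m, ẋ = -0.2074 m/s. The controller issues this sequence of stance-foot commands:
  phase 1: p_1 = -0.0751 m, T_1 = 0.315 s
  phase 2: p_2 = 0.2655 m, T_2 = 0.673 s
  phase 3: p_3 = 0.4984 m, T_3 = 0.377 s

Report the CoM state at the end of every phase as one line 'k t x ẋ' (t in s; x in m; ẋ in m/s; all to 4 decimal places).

phase 1: p=-0.0751, T=0.315, ωT=0.930195, cosh=1.464740, sinh=1.070263; start (x,ẋ)=(0.111100, -0.207400) → end (x,ẋ)=(0.122466, 0.284696)
phase 2: p=0.2655, T=0.673, ωT=1.987369, cosh=3.716684, sinh=3.579628; start (x,ẋ)=(0.122466, 0.284696) → end (x,ẋ)=(0.078997, -0.453836)
phase 3: p=0.4984, T=0.377, ωT=1.113281, cosh=1.686405, sinh=1.357926; start (x,ẋ)=(0.078997, -0.453836) → end (x,ẋ)=(-0.417579, -2.447141)

1 0.3150 0.1225 0.2847
2 0.9880 0.0790 -0.4538
3 1.3650 -0.4176 -2.4471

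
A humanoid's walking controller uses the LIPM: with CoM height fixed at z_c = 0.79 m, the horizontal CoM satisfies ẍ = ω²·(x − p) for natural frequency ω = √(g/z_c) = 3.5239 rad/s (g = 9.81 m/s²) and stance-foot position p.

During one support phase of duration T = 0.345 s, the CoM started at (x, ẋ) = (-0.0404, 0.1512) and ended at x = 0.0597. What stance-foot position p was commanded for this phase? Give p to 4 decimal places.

ωT = 3.5239·0.345 = 1.215745; cosh(ωT) = 1.834648, sinh(ωT) = 1.538159
x(T) = p + (x₀−p)·cosh(ωT) + (ẋ₀/ω)·sinh(ωT) ⇒ p·(1 − cosh) = x(T) − x₀·cosh − (ẋ₀/ω)·sinh
numerator   = 0.0597 − (-0.0404)·1.834648 − (0.1512/3.5239)·1.538159 = 0.067822
denominator = 1 − 1.834648 = -0.834648
p = 0.067822 / -0.834648 = -0.0813

p = -0.0813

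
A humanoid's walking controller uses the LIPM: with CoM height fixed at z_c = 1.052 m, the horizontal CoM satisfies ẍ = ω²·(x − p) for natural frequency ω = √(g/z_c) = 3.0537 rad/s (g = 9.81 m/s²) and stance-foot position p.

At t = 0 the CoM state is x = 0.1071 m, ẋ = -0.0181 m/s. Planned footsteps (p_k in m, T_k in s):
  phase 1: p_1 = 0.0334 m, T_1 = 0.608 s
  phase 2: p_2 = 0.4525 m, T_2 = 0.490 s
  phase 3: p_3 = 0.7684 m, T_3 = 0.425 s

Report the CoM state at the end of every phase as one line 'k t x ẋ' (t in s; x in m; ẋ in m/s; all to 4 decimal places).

phase 1: p=0.0334, T=0.608, ωT=1.856650, cosh=3.279223, sinh=3.123028; start (x,ẋ)=(0.107100, -0.018100) → end (x,ẋ)=(0.256568, 0.643507)
phase 2: p=0.4525, T=0.490, ωT=1.496313, cosh=2.344575, sinh=2.120621; start (x,ẋ)=(0.256568, 0.643507) → end (x,ẋ)=(0.440002, 0.239946)
phase 3: p=0.7684, T=0.425, ωT=1.297823, cosh=1.967221, sinh=1.694095; start (x,ẋ)=(0.440002, 0.239946) → end (x,ẋ)=(0.255482, -1.226863)

1 0.6080 0.2566 0.6435
2 1.0980 0.4400 0.2399
3 1.5230 0.2555 -1.2269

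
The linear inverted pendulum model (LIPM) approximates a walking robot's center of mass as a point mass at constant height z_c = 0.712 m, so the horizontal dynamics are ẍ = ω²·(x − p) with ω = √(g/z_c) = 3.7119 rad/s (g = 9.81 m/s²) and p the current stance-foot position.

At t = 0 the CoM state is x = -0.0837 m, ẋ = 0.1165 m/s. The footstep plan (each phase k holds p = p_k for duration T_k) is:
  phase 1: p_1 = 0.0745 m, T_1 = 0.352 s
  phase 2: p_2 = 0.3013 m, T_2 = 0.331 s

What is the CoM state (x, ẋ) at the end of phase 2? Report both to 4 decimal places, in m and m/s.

phase 1: p=0.0745, T=0.352, ωT=1.306589, cosh=1.982147, sinh=1.711405; start (x,ẋ)=(-0.083700, 0.116500) → end (x,ẋ)=(-0.185362, -0.774056)
phase 2: p=0.3013, T=0.331, ωT=1.228639, cosh=1.854633, sinh=1.561943; start (x,ẋ)=(-0.185362, -0.774056) → end (x,ẋ)=(-0.926998, -4.257148)

x = -0.9270, ẋ = -4.2571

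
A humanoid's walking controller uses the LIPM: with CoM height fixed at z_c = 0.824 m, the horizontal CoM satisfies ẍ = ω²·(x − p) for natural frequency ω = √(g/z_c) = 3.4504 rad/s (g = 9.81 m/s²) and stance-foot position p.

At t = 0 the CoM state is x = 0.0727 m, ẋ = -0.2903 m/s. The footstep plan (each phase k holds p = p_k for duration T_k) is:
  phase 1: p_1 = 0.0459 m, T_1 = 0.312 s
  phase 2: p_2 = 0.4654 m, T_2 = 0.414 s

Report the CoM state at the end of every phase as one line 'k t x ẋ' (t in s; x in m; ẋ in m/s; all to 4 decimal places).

phase 1: p=0.0459, T=0.312, ωT=1.076525, cosh=1.637621, sinh=1.296843; start (x,ẋ)=(0.072700, -0.290300) → end (x,ẋ)=(-0.019322, -0.355481)
phase 2: p=0.4654, T=0.414, ωT=1.428466, cosh=2.205984, sinh=1.966308; start (x,ẋ)=(-0.019322, -0.355481) → end (x,ẋ)=(-0.806470, -4.072806)

1 0.3120 -0.0193 -0.3555
2 0.7260 -0.8065 -4.0728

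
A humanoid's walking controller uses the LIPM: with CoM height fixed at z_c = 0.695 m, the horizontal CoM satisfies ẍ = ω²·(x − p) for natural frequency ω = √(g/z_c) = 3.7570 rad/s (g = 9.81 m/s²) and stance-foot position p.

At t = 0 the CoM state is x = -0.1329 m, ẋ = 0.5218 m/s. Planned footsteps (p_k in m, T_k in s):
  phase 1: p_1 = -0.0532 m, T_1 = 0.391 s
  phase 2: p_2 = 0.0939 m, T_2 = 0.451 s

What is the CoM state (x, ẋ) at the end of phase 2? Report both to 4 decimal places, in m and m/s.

phase 1: p=-0.0532, T=0.391, ωT=1.468987, cosh=2.287495, sinh=2.057337; start (x,ẋ)=(-0.132900, 0.521800) → end (x,ẋ)=(0.050225, 0.577581)
phase 2: p=0.0939, T=0.451, ωT=1.694407, cosh=2.813563, sinh=2.629854; start (x,ẋ)=(0.050225, 0.577581) → end (x,ẋ)=(0.375317, 1.193532)

x = 0.3753, ẋ = 1.1935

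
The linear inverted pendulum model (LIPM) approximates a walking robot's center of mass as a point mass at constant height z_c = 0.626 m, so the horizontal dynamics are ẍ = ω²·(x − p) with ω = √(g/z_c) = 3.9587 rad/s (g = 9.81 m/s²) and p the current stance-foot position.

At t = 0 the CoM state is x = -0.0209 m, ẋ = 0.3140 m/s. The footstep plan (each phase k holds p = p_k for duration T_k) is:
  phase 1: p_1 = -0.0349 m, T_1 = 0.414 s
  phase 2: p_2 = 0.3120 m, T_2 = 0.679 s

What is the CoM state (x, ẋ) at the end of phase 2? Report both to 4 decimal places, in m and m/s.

x = 1.2822, ẋ = 3.9375

phase 1: p=-0.0349, T=0.414, ωT=1.638902, cosh=2.671852, sinh=2.477659; start (x,ẋ)=(-0.020900, 0.314000) → end (x,ẋ)=(0.199031, 0.976278)
phase 2: p=0.3120, T=0.679, ωT=2.687957, cosh=7.384817, sinh=7.316797; start (x,ẋ)=(0.199031, 0.976278) → end (x,ẋ)=(1.282184, 3.937494)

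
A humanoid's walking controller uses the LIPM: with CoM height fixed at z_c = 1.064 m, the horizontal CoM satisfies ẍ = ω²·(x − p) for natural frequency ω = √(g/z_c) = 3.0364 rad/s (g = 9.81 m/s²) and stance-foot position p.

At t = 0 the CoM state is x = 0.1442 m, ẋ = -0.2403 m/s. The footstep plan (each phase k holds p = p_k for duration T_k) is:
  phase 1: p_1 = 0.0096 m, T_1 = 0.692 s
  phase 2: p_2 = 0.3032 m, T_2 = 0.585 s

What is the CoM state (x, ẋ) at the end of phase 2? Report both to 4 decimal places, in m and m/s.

x = 0.7527, ẋ = 1.5024

phase 1: p=0.0096, T=0.692, ωT=2.101189, cosh=4.149097, sinh=4.026786; start (x,ẋ)=(0.144200, -0.240300) → end (x,ẋ)=(0.249390, 0.648717)
phase 2: p=0.3032, T=0.585, ωT=1.776294, cosh=3.038593, sinh=2.869328; start (x,ẋ)=(0.249390, 0.648717) → end (x,ẋ)=(0.752715, 1.502368)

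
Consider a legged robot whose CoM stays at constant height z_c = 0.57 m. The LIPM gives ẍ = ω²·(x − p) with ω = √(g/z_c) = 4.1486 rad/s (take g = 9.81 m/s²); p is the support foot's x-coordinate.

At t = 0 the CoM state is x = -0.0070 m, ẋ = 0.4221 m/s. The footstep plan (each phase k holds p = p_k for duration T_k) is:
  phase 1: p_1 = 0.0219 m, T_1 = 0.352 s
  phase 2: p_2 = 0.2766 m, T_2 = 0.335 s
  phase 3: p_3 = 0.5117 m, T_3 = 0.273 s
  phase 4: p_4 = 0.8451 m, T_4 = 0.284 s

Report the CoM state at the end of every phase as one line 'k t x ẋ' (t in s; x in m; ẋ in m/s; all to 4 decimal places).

phase 1: p=0.0219, T=0.352, ωT=1.460307, cosh=2.269724, sinh=2.037559; start (x,ẋ)=(-0.007000, 0.422100) → end (x,ẋ)=(0.163617, 0.713758)
phase 2: p=0.2766, T=0.335, ωT=1.389781, cosh=2.131550, sinh=1.882421; start (x,ẋ)=(0.163617, 0.713758) → end (x,ẋ)=(0.359637, 0.639079)
phase 3: p=0.5117, T=0.273, ωT=1.132568, cosh=1.712910, sinh=1.390705; start (x,ẋ)=(0.359637, 0.639079) → end (x,ẋ)=(0.465464, 0.217361)
phase 4: p=0.8451, T=0.284, ωT=1.178202, cosh=1.778180, sinh=1.470349; start (x,ẋ)=(0.465464, 0.217361) → end (x,ẋ)=(0.247076, -1.929231)

1 0.3520 0.1636 0.7138
2 0.6870 0.3596 0.6391
3 0.9600 0.4655 0.2174
4 1.2440 0.2471 -1.9292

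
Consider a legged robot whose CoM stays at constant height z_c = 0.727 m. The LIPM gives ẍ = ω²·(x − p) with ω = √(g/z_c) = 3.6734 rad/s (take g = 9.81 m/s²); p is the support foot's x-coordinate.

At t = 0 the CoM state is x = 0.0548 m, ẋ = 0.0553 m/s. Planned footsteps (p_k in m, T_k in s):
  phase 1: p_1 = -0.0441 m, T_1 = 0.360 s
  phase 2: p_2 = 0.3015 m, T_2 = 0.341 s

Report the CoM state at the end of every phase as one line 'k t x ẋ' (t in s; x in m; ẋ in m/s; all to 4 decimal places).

1 0.3600 0.1809 0.7444
2 0.7010 0.3988 0.6968

phase 1: p=-0.0441, T=0.360, ωT=1.322424, cosh=2.009497, sinh=1.743009; start (x,ẋ)=(0.054800, 0.055300) → end (x,ẋ)=(0.180879, 0.744359)
phase 2: p=0.3015, T=0.341, ωT=1.252629, cosh=1.892642, sinh=1.606890; start (x,ẋ)=(0.180879, 0.744359) → end (x,ẋ)=(0.398819, 0.696809)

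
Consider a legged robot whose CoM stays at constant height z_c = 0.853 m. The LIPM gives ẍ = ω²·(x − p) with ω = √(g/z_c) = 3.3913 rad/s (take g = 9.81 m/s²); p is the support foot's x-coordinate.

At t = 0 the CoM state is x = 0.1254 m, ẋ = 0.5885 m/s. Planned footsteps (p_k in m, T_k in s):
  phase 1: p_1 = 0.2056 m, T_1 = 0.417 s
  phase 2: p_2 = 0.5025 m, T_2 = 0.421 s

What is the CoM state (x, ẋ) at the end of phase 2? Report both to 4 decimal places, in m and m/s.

x = 0.6408, ẋ = 0.7608

phase 1: p=0.2056, T=0.417, ωT=1.414172, cosh=2.178103, sinh=1.934977; start (x,ẋ)=(0.125400, 0.588500) → end (x,ẋ)=(0.366697, 0.755535)
phase 2: p=0.5025, T=0.421, ωT=1.427737, cosh=2.204553, sinh=1.964702; start (x,ẋ)=(0.366697, 0.755535) → end (x,ẋ)=(0.640823, 0.760775)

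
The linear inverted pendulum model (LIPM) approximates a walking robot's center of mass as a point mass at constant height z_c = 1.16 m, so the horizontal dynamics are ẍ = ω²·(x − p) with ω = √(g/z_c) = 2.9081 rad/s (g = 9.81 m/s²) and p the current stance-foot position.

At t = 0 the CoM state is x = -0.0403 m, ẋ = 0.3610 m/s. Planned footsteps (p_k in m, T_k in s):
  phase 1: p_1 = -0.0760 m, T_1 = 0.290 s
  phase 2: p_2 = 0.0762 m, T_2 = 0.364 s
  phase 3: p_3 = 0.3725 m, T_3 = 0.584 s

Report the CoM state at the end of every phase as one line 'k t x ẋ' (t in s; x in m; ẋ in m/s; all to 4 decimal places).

phase 1: p=-0.0760, T=0.290, ωT=0.843349, cosh=1.377202, sinh=0.946935; start (x,ẋ)=(-0.040300, 0.361000) → end (x,ẋ)=(0.090715, 0.595480)
phase 2: p=0.0762, T=0.364, ωT=1.058548, cosh=1.614572, sinh=1.267613; start (x,ẋ)=(0.090715, 0.595480) → end (x,ẋ)=(0.359199, 1.014952)
phase 3: p=0.3725, T=0.584, ωT=1.698330, cosh=2.823902, sinh=2.640913; start (x,ẋ)=(0.359199, 1.014952) → end (x,ẋ)=(1.256642, 2.763976)

1 0.2900 0.0907 0.5955
2 0.6540 0.3592 1.0150
3 1.2380 1.2566 2.7640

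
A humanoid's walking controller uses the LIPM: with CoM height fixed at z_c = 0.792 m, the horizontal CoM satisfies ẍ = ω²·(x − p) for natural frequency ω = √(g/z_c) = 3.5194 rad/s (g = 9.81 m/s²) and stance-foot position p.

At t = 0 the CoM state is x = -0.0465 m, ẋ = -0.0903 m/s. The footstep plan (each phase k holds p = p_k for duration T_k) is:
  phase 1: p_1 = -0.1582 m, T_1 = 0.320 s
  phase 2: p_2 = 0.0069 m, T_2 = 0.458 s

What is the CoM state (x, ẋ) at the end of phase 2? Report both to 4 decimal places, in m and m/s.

phase 1: p=-0.1582, T=0.320, ωT=1.126208, cosh=1.704100, sinh=1.379840; start (x,ẋ)=(-0.046500, -0.090300) → end (x,ẋ)=(-0.003256, 0.388558)
phase 2: p=0.0069, T=0.458, ωT=1.611885, cosh=2.605881, sinh=2.406370; start (x,ẋ)=(-0.003256, 0.388558) → end (x,ẋ)=(0.246110, 0.926529)

x = 0.2461, ẋ = 0.9265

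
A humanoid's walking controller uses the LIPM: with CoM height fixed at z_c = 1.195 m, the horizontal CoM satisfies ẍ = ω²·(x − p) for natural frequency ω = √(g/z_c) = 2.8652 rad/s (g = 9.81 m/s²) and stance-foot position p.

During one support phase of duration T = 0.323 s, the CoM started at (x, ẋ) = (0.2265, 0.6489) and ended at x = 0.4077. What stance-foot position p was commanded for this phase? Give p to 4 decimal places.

p = 0.3562

ωT = 2.8652·0.323 = 0.925460; cosh(ωT) = 1.459688, sinh(ωT) = 1.063339
x(T) = p + (x₀−p)·cosh(ωT) + (ẋ₀/ω)·sinh(ωT) ⇒ p·(1 − cosh) = x(T) − x₀·cosh − (ẋ₀/ω)·sinh
numerator   = 0.4077 − (0.2265)·1.459688 − (0.6489/2.8652)·1.063339 = -0.163741
denominator = 1 − 1.459688 = -0.459688
p = -0.163741 / -0.459688 = 0.3562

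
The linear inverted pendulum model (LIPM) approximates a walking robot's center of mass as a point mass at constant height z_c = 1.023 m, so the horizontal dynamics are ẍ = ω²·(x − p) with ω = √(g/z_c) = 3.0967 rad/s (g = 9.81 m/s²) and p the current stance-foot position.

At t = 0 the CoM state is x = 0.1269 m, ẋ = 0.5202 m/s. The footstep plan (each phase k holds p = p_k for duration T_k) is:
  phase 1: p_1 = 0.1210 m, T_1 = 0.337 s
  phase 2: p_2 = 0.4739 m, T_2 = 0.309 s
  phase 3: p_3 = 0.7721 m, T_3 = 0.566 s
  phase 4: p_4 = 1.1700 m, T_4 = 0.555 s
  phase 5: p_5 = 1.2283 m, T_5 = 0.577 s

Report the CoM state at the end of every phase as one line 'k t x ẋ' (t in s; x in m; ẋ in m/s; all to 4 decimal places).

phase 1: p=0.1210, T=0.337, ωT=1.043588, cosh=1.595787, sinh=1.243599; start (x,ẋ)=(0.126900, 0.520200) → end (x,ẋ)=(0.339321, 0.852850)
phase 2: p=0.4739, T=0.309, ωT=0.956880, cosh=1.493825, sinh=1.109736; start (x,ẋ)=(0.339321, 0.852850) → end (x,ẋ)=(0.578491, 0.811527)
phase 3: p=0.7721, T=0.566, ωT=1.752732, cosh=2.971823, sinh=2.798524; start (x,ẋ)=(0.578491, 0.811527) → end (x,ẋ)=(0.930115, 0.733863)
phase 4: p=1.1700, T=0.555, ωT=1.718668, cosh=2.878201, sinh=2.698896; start (x,ẋ)=(0.930115, 0.733863) → end (x,ẋ)=(1.119153, 0.107323)
phase 5: p=1.2283, T=0.577, ωT=1.786796, cosh=3.068894, sinh=2.901398; start (x,ẋ)=(1.119153, 0.107323) → end (x,ẋ)=(0.993893, -0.651298)

1 0.3370 0.3393 0.8528
2 0.6460 0.5785 0.8115
3 1.2120 0.9301 0.7339
4 1.7670 1.1192 0.1073
5 2.3440 0.9939 -0.6513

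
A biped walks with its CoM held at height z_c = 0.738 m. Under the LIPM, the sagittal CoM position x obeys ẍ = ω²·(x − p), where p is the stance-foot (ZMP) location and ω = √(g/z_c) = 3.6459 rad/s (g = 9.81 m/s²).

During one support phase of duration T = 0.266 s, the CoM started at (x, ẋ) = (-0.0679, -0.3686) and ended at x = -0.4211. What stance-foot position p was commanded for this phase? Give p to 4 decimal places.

p = 0.4024

ωT = 3.6459·0.266 = 0.969809; cosh(ωT) = 1.508299, sinh(ωT) = 1.129143
x(T) = p + (x₀−p)·cosh(ωT) + (ẋ₀/ω)·sinh(ωT) ⇒ p·(1 − cosh) = x(T) − x₀·cosh − (ẋ₀/ω)·sinh
numerator   = -0.4211 − (-0.0679)·1.508299 − (-0.3686/3.6459)·1.129143 = -0.204530
denominator = 1 − 1.508299 = -0.508299
p = -0.204530 / -0.508299 = 0.4024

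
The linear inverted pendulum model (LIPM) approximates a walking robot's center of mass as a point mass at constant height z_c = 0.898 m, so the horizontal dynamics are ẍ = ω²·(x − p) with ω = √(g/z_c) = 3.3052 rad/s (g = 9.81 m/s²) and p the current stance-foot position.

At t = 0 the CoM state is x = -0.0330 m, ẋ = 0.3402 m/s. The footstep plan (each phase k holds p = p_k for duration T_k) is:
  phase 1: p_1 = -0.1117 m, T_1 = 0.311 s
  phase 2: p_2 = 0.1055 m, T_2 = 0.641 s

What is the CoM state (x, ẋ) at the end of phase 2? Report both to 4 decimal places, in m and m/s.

phase 1: p=-0.1117, T=0.311, ωT=1.027917, cosh=1.576495, sinh=1.218743; start (x,ẋ)=(-0.033000, 0.340200) → end (x,ẋ)=(0.137814, 0.853342)
phase 2: p=0.1055, T=0.641, ωT=2.118633, cosh=4.219977, sinh=4.099781; start (x,ẋ)=(0.137814, 0.853342) → end (x,ẋ)=(1.300352, 4.038955)

x = 1.3004, ẋ = 4.0390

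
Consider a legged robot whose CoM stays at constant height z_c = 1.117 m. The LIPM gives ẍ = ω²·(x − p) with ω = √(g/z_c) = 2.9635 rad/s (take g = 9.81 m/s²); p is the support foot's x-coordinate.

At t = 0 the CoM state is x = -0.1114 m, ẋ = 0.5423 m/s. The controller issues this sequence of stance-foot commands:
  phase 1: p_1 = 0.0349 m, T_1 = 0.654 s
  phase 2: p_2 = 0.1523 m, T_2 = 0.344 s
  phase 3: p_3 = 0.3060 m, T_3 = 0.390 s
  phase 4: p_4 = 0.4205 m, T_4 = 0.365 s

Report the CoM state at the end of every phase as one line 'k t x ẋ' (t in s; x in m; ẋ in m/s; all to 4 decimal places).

phase 1: p=0.0349, T=0.654, ωT=1.938129, cosh=3.544858, sinh=3.400885; start (x,ẋ)=(-0.111400, 0.542300) → end (x,ẋ)=(0.138626, 0.447889)
phase 2: p=0.1523, T=0.344, ωT=1.019444, cosh=1.566224, sinh=1.205429; start (x,ẋ)=(0.138626, 0.447889) → end (x,ẋ)=(0.313066, 0.652646)
phase 3: p=0.3060, T=0.390, ωT=1.155765, cosh=1.745635, sinh=1.430818; start (x,ẋ)=(0.313066, 0.652646) → end (x,ẋ)=(0.633440, 1.169240)
phase 4: p=0.4205, T=0.365, ωT=1.081677, cosh=1.644325, sinh=1.305299; start (x,ẋ)=(0.633440, 1.169240) → end (x,ẋ)=(1.285644, 2.746316)

1 0.6540 0.1386 0.4479
2 0.9980 0.3131 0.6526
3 1.3880 0.6334 1.1692
4 1.7530 1.2856 2.7463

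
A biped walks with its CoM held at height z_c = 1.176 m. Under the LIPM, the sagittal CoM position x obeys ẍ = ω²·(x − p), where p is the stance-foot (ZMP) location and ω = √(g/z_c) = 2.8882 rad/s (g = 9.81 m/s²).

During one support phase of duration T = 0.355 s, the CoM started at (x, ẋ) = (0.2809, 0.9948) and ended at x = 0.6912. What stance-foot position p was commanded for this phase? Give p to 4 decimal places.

ωT = 2.8882·0.355 = 1.025311; cosh(ωT) = 1.573324, sinh(ωT) = 1.214639
x(T) = p + (x₀−p)·cosh(ωT) + (ẋ₀/ω)·sinh(ωT) ⇒ p·(1 − cosh) = x(T) − x₀·cosh − (ẋ₀/ω)·sinh
numerator   = 0.6912 − (0.2809)·1.573324 − (0.9948/2.8882)·1.214639 = -0.169112
denominator = 1 − 1.573324 = -0.573324
p = -0.169112 / -0.573324 = 0.2950

p = 0.2950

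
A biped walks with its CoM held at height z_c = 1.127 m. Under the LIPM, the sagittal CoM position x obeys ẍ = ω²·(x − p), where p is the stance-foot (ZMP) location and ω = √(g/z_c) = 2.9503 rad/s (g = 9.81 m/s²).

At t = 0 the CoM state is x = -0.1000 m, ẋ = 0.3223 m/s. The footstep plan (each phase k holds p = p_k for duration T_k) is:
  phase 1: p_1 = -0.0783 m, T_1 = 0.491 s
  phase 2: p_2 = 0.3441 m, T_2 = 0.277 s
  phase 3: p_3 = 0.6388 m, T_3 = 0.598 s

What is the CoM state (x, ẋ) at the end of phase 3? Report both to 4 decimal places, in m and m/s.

x = -0.5923, ẋ = -3.3819

phase 1: p=-0.0783, T=0.491, ωT=1.448597, cosh=2.246019, sinh=2.011120; start (x,ẋ)=(-0.100000, 0.322300) → end (x,ẋ)=(0.092662, 0.595137)
phase 2: p=0.3441, T=0.277, ωT=0.817233, cosh=1.352939, sinh=0.911287; start (x,ẋ)=(0.092662, 0.595137) → end (x,ẋ)=(0.187746, 0.129176)
phase 3: p=0.6388, T=0.598, ωT=1.764279, cosh=3.004337, sinh=2.833027; start (x,ẋ)=(0.187746, 0.129176) → end (x,ẋ)=(-0.592277, -3.381947)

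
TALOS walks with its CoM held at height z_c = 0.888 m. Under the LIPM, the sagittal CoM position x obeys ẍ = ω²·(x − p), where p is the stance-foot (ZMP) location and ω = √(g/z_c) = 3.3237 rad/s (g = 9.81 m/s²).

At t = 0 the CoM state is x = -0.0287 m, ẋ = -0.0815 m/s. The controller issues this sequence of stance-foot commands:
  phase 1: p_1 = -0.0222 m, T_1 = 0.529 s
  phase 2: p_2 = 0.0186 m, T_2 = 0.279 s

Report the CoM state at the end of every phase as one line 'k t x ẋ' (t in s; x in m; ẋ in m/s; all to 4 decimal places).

1 0.5290 -0.1106 -0.3043
2 0.8080 -0.2679 -0.9027

phase 1: p=-0.0222, T=0.529, ωT=1.758237, cosh=2.987275, sinh=2.814926; start (x,ẋ)=(-0.028700, -0.081500) → end (x,ẋ)=(-0.110642, -0.304277)
phase 2: p=0.0186, T=0.279, ωT=0.927312, cosh=1.461661, sinh=1.066045; start (x,ẋ)=(-0.110642, -0.304277) → end (x,ẋ)=(-0.267901, -0.902681)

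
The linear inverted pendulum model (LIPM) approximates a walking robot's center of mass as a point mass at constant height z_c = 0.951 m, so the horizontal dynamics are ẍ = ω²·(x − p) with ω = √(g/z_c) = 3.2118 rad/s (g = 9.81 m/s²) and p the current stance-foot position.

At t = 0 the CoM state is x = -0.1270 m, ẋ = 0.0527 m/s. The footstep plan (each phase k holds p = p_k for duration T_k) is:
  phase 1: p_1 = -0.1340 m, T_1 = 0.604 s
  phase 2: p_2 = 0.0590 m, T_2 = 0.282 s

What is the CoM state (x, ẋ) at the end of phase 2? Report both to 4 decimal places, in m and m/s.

x = -0.0175, ẋ = 0.0065

phase 1: p=-0.1340, T=0.604, ωT=1.939927, cosh=3.550979, sinh=3.407265; start (x,ẋ)=(-0.127000, 0.052700) → end (x,ẋ)=(-0.053236, 0.263741)
phase 2: p=0.0590, T=0.282, ωT=0.905728, cosh=1.438989, sinh=1.034742; start (x,ẋ)=(-0.053236, 0.263741) → end (x,ẋ)=(-0.017537, 0.006517)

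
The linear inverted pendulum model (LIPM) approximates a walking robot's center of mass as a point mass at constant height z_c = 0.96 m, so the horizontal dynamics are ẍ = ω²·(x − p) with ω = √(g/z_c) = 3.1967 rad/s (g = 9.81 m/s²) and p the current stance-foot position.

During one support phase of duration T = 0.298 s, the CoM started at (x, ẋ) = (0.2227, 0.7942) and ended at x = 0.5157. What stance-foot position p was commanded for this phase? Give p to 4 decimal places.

ωT = 3.1967·0.298 = 0.952617; cosh(ωT) = 1.489107, sinh(ωT) = 1.103377
x(T) = p + (x₀−p)·cosh(ωT) + (ẋ₀/ω)·sinh(ωT) ⇒ p·(1 − cosh) = x(T) − x₀·cosh − (ẋ₀/ω)·sinh
numerator   = 0.5157 − (0.2227)·1.489107 − (0.7942/3.1967)·1.103377 = -0.090051
denominator = 1 − 1.489107 = -0.489107
p = -0.090051 / -0.489107 = 0.1841

p = 0.1841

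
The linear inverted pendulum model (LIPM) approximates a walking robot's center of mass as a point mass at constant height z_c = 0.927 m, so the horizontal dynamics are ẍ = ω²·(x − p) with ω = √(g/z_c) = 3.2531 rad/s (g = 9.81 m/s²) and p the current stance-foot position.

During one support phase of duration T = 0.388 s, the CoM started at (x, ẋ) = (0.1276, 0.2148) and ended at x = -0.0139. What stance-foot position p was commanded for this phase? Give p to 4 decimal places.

p = 0.4016

ωT = 3.2531·0.388 = 1.262203; cosh(ωT) = 1.908113, sinh(ωT) = 1.625083
x(T) = p + (x₀−p)·cosh(ωT) + (ẋ₀/ω)·sinh(ωT) ⇒ p·(1 − cosh) = x(T) − x₀·cosh − (ẋ₀/ω)·sinh
numerator   = -0.0139 − (0.1276)·1.908113 − (0.2148/3.2531)·1.625083 = -0.364678
denominator = 1 − 1.908113 = -0.908113
p = -0.364678 / -0.908113 = 0.4016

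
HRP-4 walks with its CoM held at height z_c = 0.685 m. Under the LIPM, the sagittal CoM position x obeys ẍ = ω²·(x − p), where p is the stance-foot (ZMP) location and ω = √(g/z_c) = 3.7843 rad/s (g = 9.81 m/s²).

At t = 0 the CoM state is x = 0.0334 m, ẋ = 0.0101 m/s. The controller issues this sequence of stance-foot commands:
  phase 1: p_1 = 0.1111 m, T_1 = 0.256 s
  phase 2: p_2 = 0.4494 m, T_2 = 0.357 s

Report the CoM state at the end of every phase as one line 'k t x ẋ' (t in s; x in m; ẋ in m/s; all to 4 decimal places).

phase 1: p=0.1111, T=0.256, ωT=0.968781, cosh=1.507138, sinh=1.127592; start (x,ẋ)=(0.033400, 0.010100) → end (x,ẋ)=(-0.002995, -0.316335)
phase 2: p=0.4494, T=0.357, ωT=1.350995, cosh=2.060124, sinh=1.801142; start (x,ẋ)=(-0.002995, -0.316335) → end (x,ẋ)=(-0.633150, -3.735243)

1 0.2560 -0.0030 -0.3163
2 0.6130 -0.6332 -3.7352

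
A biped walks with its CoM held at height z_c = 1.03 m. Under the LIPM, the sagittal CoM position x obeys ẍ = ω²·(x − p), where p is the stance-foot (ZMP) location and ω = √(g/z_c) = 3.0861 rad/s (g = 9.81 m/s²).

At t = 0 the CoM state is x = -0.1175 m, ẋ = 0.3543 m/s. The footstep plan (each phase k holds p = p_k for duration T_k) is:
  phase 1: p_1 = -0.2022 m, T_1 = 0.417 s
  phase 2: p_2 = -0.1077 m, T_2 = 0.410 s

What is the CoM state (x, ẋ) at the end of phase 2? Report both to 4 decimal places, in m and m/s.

phase 1: p=-0.2022, T=0.417, ωT=1.286904, cosh=1.948840, sinh=1.672716; start (x,ẋ)=(-0.117500, 0.354300) → end (x,ẋ)=(0.154903, 1.127710)
phase 2: p=-0.1077, T=0.410, ωT=1.265301, cosh=1.913157, sinh=1.631003; start (x,ẋ)=(0.154903, 1.127710) → end (x,ẋ)=(0.990695, 3.479281)

x = 0.9907, ẋ = 3.4793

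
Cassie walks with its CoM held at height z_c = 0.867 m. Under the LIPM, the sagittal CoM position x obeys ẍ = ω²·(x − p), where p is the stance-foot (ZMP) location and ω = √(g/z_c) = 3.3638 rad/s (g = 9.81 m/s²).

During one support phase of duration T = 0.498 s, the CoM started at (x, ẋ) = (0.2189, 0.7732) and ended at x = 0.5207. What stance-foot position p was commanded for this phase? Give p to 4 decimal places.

ωT = 3.3638·0.498 = 1.675172; cosh(ωT) = 2.763496, sinh(ωT) = 2.576220
x(T) = p + (x₀−p)·cosh(ωT) + (ẋ₀/ω)·sinh(ωT) ⇒ p·(1 − cosh) = x(T) − x₀·cosh − (ẋ₀/ω)·sinh
numerator   = 0.5207 − (0.2189)·2.763496 − (0.7732/3.3638)·2.576220 = -0.676397
denominator = 1 − 2.763496 = -1.763496
p = -0.676397 / -1.763496 = 0.3836

p = 0.3836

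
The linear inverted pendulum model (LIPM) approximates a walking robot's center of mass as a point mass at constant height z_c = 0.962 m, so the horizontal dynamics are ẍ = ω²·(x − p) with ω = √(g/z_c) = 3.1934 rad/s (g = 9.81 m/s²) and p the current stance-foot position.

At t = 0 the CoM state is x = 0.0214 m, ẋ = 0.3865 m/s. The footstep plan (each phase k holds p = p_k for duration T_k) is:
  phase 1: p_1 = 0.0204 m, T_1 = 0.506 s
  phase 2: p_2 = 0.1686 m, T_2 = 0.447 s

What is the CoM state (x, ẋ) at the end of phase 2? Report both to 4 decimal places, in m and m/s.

phase 1: p=0.0204, T=0.506, ωT=1.615860, cosh=2.615468, sinh=2.416748; start (x,ẋ)=(0.021400, 0.386500) → end (x,ẋ)=(0.315517, 1.018596)
phase 2: p=0.1686, T=0.447, ωT=1.427450, cosh=2.203988, sinh=1.964068; start (x,ẋ)=(0.315517, 1.018596) → end (x,ẋ)=(1.118879, 3.166442)

x = 1.1189, ẋ = 3.1664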